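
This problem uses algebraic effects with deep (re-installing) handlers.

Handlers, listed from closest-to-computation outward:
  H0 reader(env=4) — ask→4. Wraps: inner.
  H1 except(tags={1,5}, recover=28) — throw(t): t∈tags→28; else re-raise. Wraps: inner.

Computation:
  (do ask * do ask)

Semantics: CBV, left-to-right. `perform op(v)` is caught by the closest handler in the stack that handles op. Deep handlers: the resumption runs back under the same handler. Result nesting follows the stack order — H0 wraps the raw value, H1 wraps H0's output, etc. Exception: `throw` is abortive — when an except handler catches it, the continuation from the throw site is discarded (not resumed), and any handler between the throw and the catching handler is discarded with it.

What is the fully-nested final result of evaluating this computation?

Answer: 16

Evaluation trace:
ask @ H0 ⇒ 4
ask @ H0 ⇒ 4
H0 returns 16
H1 returns 16
= 16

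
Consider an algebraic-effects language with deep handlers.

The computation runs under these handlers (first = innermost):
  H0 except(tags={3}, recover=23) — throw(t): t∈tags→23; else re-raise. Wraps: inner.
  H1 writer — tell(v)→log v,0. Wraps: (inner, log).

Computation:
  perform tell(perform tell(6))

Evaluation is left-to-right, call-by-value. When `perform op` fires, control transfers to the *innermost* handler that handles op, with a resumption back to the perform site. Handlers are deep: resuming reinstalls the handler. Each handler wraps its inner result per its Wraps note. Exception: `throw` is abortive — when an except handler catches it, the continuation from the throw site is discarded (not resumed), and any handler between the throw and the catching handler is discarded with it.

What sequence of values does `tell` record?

Step-by-step:
tell(6) @ H1 ⇒ log+=6
tell(0) @ H1 ⇒ log+=0
H0 returns 0
H1 returns (0, (6, 0))
= (0, (6, 0))

Answer: (6, 0)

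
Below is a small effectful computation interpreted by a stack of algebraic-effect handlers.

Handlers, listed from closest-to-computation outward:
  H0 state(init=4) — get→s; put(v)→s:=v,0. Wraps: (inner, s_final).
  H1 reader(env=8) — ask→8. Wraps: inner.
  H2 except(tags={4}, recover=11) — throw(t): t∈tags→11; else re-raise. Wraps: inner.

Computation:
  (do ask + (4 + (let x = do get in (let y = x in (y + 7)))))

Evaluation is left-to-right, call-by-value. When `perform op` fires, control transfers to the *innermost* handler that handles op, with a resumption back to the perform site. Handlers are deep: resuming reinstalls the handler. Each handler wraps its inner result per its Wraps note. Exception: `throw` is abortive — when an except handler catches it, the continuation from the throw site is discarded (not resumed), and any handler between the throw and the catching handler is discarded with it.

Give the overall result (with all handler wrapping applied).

Answer: (23, 4)

Step-by-step:
ask @ H1 ⇒ 8
get @ H0 ⇒ 4
H0 returns (23, 4)
H1 returns (23, 4)
H2 returns (23, 4)
= (23, 4)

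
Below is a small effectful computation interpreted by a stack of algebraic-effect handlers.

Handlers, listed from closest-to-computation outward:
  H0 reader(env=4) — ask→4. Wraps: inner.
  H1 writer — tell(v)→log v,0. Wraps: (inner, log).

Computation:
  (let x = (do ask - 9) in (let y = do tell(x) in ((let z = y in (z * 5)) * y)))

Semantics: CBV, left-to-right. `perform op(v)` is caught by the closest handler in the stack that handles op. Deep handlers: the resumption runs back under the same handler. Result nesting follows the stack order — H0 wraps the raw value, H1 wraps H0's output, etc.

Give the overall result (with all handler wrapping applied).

Evaluation trace:
ask @ H0 ⇒ 4
tell(-5) @ H1 ⇒ log+=-5
H0 returns 0
H1 returns (0, (-5))
= (0, (-5))

Answer: (0, (-5))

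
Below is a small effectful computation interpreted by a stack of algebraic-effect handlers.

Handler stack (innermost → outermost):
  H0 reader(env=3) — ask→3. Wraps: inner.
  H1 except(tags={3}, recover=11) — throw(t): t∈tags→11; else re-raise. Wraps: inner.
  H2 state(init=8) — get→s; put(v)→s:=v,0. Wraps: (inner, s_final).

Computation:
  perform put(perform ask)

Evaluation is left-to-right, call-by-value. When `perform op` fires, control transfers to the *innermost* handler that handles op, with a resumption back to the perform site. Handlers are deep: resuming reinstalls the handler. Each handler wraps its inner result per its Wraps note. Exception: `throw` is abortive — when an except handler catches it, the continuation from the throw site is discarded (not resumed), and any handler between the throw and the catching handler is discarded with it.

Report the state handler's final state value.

Answer: 3

Evaluation trace:
ask @ H0 ⇒ 3
put(3) @ H2 ⇒ s:=3
H0 returns 0
H1 returns 0
H2 returns (0, 3)
= (0, 3)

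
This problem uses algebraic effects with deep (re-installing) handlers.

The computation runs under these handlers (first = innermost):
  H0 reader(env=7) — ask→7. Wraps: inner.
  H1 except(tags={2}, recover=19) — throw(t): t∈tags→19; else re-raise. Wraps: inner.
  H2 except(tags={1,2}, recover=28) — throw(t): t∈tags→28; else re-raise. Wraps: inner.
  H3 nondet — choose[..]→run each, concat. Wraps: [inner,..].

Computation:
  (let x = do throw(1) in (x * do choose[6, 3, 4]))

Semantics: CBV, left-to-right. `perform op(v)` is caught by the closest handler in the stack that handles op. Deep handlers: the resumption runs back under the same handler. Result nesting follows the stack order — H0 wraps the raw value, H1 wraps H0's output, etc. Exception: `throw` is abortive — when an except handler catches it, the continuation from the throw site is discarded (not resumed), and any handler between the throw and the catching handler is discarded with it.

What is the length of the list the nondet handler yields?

Step-by-step:
throw(1) @ H1 re-raised
throw(1) @ H2 caught ⇒ 28
H3 returns [28]
= [28]

Answer: 1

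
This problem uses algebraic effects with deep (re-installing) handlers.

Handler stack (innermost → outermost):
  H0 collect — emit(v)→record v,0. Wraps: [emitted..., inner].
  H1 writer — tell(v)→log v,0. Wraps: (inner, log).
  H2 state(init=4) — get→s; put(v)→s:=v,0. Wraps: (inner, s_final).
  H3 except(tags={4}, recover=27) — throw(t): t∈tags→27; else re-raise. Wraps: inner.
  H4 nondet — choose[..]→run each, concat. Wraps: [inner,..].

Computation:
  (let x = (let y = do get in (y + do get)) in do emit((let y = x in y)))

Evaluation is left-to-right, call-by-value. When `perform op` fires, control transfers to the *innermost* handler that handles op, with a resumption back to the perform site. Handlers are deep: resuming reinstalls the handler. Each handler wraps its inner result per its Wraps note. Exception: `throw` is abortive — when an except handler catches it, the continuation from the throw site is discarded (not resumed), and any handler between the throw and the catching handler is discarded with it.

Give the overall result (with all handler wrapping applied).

Answer: [(([8, 0], ()), 4)]

Working:
get @ H2 ⇒ 4
get @ H2 ⇒ 4
emit(8) @ H0 ⇒ out+=8
H0 returns [8, 0]
H1 returns ([8, 0], ())
H2 returns (([8, 0], ()), 4)
H3 returns (([8, 0], ()), 4)
H4 returns [(([8, 0], ()), 4)]
= [(([8, 0], ()), 4)]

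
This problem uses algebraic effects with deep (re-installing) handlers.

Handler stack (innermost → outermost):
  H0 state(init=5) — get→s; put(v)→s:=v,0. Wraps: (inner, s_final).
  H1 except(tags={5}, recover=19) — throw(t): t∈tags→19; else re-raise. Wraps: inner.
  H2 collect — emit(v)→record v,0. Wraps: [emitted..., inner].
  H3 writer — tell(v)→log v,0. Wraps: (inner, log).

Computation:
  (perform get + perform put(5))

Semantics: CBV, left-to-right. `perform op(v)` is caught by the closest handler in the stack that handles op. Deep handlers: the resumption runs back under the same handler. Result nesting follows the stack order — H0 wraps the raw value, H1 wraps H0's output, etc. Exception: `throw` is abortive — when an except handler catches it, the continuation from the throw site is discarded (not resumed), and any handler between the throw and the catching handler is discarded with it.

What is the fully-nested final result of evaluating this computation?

Step-by-step:
get @ H0 ⇒ 5
put(5) @ H0 ⇒ s:=5
H0 returns (5, 5)
H1 returns (5, 5)
H2 returns [(5, 5)]
H3 returns ([(5, 5)], ())
= ([(5, 5)], ())

Answer: ([(5, 5)], ())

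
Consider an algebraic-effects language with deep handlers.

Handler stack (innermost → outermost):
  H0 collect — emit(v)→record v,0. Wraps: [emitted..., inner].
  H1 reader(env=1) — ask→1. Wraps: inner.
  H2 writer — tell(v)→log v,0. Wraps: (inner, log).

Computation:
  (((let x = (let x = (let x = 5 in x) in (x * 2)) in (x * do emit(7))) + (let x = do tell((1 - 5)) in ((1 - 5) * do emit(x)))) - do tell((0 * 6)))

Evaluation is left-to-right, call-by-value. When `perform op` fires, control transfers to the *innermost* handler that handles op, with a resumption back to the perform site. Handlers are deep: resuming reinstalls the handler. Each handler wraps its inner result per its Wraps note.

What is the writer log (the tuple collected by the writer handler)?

Evaluation trace:
emit(7) @ H0 ⇒ out+=7
tell(-4) @ H2 ⇒ log+=-4
emit(0) @ H0 ⇒ out+=0
tell(0) @ H2 ⇒ log+=0
H0 returns [7, 0, 0]
H1 returns [7, 0, 0]
H2 returns ([7, 0, 0], (-4, 0))
= ([7, 0, 0], (-4, 0))

Answer: (-4, 0)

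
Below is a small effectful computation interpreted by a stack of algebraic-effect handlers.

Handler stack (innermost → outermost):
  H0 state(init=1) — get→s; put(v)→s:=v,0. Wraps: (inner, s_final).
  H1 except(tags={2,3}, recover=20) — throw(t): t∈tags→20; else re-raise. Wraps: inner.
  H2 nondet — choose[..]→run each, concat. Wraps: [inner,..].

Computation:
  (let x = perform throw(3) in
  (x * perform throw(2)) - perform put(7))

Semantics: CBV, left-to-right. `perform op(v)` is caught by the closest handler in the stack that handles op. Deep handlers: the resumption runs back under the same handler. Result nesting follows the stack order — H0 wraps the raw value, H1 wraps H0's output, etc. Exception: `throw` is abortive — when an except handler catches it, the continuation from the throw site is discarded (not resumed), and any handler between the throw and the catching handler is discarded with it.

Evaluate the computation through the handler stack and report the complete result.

Evaluation trace:
throw(3) @ H1 caught ⇒ 20
H2 returns [20]
= [20]

Answer: [20]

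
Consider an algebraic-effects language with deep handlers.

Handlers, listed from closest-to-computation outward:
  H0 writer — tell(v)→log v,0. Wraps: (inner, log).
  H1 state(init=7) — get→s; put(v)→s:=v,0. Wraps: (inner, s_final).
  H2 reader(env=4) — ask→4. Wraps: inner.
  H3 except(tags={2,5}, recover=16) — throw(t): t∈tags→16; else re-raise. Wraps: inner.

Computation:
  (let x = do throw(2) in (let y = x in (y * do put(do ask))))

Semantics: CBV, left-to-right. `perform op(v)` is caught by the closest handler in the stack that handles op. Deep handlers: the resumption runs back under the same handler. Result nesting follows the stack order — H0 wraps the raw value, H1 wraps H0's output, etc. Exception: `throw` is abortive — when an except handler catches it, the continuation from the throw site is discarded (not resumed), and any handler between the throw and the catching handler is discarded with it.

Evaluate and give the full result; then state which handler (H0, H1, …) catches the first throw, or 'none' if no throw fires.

Step-by-step:
throw(2) @ H3 caught ⇒ 16
= 16

Answer: 16 ; first throw caught by: H3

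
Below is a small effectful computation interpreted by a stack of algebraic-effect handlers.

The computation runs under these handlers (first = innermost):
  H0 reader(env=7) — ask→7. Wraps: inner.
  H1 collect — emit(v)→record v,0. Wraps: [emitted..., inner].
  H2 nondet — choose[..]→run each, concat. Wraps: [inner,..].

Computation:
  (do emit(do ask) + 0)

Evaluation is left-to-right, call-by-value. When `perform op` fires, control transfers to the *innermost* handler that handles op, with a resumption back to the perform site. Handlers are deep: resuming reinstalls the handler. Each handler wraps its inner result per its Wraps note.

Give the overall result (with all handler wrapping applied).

Answer: [[7, 0]]

Working:
ask @ H0 ⇒ 7
emit(7) @ H1 ⇒ out+=7
H0 returns 0
H1 returns [7, 0]
H2 returns [[7, 0]]
= [[7, 0]]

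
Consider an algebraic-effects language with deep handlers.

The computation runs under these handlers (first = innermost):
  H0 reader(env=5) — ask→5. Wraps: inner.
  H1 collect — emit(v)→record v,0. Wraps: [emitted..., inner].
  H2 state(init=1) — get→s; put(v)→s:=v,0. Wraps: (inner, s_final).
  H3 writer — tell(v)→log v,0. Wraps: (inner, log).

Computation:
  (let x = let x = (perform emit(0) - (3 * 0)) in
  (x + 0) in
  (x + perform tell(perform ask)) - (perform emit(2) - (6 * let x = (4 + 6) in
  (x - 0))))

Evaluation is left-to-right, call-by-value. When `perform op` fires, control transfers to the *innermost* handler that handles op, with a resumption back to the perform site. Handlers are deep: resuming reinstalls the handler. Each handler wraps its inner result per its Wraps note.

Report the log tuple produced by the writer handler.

Answer: (5)

Evaluation trace:
emit(0) @ H1 ⇒ out+=0
ask @ H0 ⇒ 5
tell(5) @ H3 ⇒ log+=5
emit(2) @ H1 ⇒ out+=2
H0 returns 60
H1 returns [0, 2, 60]
H2 returns ([0, 2, 60], 1)
H3 returns (([0, 2, 60], 1), (5))
= (([0, 2, 60], 1), (5))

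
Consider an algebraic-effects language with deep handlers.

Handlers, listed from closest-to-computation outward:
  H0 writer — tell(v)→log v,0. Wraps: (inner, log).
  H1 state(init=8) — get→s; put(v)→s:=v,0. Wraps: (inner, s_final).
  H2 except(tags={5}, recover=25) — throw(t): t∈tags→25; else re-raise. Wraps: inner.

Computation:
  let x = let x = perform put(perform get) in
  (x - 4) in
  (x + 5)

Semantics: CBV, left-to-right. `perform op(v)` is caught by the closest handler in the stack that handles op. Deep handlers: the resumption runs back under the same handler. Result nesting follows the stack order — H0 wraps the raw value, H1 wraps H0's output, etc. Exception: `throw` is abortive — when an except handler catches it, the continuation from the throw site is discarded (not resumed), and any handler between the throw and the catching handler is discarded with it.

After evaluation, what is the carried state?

Working:
get @ H1 ⇒ 8
put(8) @ H1 ⇒ s:=8
H0 returns (1, ())
H1 returns ((1, ()), 8)
H2 returns ((1, ()), 8)
= ((1, ()), 8)

Answer: 8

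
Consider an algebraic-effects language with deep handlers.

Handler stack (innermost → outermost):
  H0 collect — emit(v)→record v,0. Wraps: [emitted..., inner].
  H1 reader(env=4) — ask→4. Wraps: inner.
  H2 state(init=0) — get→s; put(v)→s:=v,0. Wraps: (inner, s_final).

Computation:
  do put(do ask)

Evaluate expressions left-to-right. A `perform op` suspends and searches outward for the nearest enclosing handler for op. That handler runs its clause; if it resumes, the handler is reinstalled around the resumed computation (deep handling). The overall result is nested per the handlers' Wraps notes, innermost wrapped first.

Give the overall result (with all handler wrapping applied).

Step-by-step:
ask @ H1 ⇒ 4
put(4) @ H2 ⇒ s:=4
H0 returns [0]
H1 returns [0]
H2 returns ([0], 4)
= ([0], 4)

Answer: ([0], 4)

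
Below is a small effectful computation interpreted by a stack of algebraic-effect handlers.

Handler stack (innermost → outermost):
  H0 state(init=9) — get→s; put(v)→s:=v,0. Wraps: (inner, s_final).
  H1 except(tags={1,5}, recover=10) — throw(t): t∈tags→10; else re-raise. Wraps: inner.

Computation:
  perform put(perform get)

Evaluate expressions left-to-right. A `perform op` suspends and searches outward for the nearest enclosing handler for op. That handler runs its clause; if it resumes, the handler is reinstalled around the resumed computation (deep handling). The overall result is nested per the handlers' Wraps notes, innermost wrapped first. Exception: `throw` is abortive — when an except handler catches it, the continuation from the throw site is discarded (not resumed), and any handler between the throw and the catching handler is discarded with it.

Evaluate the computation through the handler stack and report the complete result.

Evaluation trace:
get @ H0 ⇒ 9
put(9) @ H0 ⇒ s:=9
H0 returns (0, 9)
H1 returns (0, 9)
= (0, 9)

Answer: (0, 9)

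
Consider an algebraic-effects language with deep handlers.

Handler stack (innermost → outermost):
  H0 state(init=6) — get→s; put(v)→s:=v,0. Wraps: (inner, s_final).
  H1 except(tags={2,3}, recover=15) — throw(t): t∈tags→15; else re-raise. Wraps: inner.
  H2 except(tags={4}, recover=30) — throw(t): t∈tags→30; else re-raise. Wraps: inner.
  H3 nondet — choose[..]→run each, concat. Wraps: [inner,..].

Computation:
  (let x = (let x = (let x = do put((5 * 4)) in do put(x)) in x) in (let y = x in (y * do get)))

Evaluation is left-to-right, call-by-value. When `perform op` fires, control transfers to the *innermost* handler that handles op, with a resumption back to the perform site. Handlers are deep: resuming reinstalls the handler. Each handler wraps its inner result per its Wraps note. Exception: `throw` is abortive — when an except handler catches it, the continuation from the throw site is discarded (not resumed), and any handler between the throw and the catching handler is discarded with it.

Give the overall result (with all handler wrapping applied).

Answer: [(0, 0)]

Evaluation trace:
put(20) @ H0 ⇒ s:=20
put(0) @ H0 ⇒ s:=0
get @ H0 ⇒ 0
H0 returns (0, 0)
H1 returns (0, 0)
H2 returns (0, 0)
H3 returns [(0, 0)]
= [(0, 0)]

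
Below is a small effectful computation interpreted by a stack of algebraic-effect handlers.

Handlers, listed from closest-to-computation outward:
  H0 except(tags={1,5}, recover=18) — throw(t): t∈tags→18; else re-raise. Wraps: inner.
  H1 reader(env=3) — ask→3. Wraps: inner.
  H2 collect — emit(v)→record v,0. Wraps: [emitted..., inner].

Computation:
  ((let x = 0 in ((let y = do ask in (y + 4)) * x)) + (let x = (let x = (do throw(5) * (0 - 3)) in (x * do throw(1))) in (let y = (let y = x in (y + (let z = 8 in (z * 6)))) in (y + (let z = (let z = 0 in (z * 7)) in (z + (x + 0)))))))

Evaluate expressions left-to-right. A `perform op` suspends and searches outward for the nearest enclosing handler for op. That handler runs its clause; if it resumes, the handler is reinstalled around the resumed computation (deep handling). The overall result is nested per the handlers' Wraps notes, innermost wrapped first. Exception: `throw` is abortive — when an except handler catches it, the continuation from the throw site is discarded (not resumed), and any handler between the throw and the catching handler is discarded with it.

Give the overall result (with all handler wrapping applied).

Working:
ask @ H1 ⇒ 3
throw(5) @ H0 caught ⇒ 18
H1 returns 18
H2 returns [18]
= [18]

Answer: [18]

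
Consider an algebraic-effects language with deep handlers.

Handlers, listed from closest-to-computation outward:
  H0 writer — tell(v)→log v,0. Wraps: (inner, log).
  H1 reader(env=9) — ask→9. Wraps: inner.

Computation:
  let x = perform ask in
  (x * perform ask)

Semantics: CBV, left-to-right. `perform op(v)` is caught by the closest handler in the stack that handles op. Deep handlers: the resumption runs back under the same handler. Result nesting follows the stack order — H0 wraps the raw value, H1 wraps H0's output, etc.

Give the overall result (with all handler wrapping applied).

Step-by-step:
ask @ H1 ⇒ 9
ask @ H1 ⇒ 9
H0 returns (81, ())
H1 returns (81, ())
= (81, ())

Answer: (81, ())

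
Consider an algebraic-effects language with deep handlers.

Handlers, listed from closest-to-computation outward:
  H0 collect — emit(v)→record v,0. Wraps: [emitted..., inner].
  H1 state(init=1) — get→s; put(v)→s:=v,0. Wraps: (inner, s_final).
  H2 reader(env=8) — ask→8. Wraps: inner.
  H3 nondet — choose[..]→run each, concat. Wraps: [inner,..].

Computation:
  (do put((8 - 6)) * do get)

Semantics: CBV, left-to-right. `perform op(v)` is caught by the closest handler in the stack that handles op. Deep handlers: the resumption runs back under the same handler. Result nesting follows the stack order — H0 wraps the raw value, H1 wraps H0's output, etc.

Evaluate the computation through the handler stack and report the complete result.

Working:
put(2) @ H1 ⇒ s:=2
get @ H1 ⇒ 2
H0 returns [0]
H1 returns ([0], 2)
H2 returns ([0], 2)
H3 returns [([0], 2)]
= [([0], 2)]

Answer: [([0], 2)]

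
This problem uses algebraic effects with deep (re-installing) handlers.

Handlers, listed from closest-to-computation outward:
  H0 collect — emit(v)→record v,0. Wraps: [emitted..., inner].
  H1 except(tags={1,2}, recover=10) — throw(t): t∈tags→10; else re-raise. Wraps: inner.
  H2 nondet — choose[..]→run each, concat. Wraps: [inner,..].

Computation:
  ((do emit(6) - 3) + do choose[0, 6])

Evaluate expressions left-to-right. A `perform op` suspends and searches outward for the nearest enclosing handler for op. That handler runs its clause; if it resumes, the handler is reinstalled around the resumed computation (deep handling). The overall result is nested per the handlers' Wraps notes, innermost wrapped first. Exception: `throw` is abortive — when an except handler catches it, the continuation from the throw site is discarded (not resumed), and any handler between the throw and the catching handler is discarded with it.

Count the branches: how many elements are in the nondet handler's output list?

Answer: 2

Evaluation trace:
emit(6) @ H0 ⇒ out+=6
choose[0, 6] @ H2
  branch[0] choose=0:
    H0 returns [6, -3]
    H1 returns [6, -3]
    H2 returns [[6, -3]]
  branch[1] choose=6:
    H0 returns [6, 3]
    H1 returns [6, 3]
    H2 returns [[6, 3]]
= [[6, -3], [6, 3]]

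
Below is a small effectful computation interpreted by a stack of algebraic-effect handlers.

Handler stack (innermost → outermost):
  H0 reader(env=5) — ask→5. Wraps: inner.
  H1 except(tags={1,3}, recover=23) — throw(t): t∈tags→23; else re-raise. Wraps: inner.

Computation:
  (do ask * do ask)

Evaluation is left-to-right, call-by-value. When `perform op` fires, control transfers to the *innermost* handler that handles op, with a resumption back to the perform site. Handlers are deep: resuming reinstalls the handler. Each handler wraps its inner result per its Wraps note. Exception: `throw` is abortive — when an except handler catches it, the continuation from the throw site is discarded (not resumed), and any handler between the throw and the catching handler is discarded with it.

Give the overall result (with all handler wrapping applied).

Answer: 25

Step-by-step:
ask @ H0 ⇒ 5
ask @ H0 ⇒ 5
H0 returns 25
H1 returns 25
= 25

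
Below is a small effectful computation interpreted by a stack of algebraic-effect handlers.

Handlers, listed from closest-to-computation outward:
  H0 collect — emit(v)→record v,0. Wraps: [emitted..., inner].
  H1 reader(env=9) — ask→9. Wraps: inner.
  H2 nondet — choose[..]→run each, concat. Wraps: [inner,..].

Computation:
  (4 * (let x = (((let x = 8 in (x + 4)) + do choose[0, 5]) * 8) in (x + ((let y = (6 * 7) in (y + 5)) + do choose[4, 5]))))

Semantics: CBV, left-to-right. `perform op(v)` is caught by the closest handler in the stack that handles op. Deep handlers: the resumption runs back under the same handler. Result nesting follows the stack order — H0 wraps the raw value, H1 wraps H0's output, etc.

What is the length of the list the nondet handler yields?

Answer: 4

Working:
choose[0, 5] @ H2
  branch[0] choose=0:
    choose[4, 5] @ H2
      branch[0] choose=4:
        H0 returns [588]
        H1 returns [588]
        H2 returns [[588]]
      branch[1] choose=5:
        H0 returns [592]
        H1 returns [592]
        H2 returns [[592]]
  branch[1] choose=5:
    choose[4, 5] @ H2
      branch[0] choose=4:
        H0 returns [748]
        H1 returns [748]
        H2 returns [[748]]
      branch[1] choose=5:
        H0 returns [752]
        H1 returns [752]
        H2 returns [[752]]
= [[588], [592], [748], [752]]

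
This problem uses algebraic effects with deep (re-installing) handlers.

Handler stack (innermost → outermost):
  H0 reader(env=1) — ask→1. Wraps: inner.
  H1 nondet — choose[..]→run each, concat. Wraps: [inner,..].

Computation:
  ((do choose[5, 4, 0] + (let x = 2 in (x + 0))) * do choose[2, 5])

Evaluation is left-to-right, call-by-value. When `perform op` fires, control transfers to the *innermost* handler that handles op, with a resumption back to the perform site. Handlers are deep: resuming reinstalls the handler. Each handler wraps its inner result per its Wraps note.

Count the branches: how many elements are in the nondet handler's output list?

Answer: 6

Evaluation trace:
choose[5, 4, 0] @ H1
  branch[0] choose=5:
    choose[2, 5] @ H1
      branch[0] choose=2:
        H0 returns 14
        H1 returns [14]
      branch[1] choose=5:
        H0 returns 35
        H1 returns [35]
  branch[1] choose=4:
    choose[2, 5] @ H1
      branch[0] choose=2:
        H0 returns 12
        H1 returns [12]
      branch[1] choose=5:
        H0 returns 30
        H1 returns [30]
  branch[2] choose=0:
    choose[2, 5] @ H1
      branch[0] choose=2:
        H0 returns 4
        H1 returns [4]
      branch[1] choose=5:
        H0 returns 10
        H1 returns [10]
= [14, 35, 12, 30, 4, 10]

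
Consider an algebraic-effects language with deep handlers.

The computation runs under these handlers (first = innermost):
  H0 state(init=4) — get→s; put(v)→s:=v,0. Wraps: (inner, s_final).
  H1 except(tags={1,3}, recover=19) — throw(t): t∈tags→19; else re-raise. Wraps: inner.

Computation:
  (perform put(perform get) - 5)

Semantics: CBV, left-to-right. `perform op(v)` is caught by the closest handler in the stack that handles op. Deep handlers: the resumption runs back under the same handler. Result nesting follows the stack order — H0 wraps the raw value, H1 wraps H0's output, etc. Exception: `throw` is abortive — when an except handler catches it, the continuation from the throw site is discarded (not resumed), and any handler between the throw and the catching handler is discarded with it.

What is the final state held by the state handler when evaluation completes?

Step-by-step:
get @ H0 ⇒ 4
put(4) @ H0 ⇒ s:=4
H0 returns (-5, 4)
H1 returns (-5, 4)
= (-5, 4)

Answer: 4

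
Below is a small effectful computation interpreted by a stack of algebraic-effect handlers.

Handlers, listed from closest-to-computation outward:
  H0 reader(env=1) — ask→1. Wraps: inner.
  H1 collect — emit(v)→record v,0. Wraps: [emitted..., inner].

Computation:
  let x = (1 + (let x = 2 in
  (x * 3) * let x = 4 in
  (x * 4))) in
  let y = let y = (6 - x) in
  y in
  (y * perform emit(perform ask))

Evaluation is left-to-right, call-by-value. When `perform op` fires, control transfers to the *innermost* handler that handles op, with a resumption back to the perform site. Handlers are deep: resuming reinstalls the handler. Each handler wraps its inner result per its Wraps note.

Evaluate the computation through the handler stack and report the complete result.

Step-by-step:
ask @ H0 ⇒ 1
emit(1) @ H1 ⇒ out+=1
H0 returns 0
H1 returns [1, 0]
= [1, 0]

Answer: [1, 0]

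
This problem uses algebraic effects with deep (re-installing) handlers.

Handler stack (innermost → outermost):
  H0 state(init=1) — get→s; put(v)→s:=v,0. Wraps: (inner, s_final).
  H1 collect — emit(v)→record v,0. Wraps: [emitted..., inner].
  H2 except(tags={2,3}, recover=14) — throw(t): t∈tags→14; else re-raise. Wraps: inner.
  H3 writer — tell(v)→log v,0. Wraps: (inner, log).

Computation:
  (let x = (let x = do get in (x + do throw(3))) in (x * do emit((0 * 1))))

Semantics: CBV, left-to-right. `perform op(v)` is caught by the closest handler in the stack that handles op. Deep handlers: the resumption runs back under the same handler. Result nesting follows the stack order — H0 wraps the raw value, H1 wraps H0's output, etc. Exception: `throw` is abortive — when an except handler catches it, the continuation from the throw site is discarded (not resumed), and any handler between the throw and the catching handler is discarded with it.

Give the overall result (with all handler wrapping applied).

Answer: (14, ())

Evaluation trace:
get @ H0 ⇒ 1
throw(3) @ H2 caught ⇒ 14
H3 returns (14, ())
= (14, ())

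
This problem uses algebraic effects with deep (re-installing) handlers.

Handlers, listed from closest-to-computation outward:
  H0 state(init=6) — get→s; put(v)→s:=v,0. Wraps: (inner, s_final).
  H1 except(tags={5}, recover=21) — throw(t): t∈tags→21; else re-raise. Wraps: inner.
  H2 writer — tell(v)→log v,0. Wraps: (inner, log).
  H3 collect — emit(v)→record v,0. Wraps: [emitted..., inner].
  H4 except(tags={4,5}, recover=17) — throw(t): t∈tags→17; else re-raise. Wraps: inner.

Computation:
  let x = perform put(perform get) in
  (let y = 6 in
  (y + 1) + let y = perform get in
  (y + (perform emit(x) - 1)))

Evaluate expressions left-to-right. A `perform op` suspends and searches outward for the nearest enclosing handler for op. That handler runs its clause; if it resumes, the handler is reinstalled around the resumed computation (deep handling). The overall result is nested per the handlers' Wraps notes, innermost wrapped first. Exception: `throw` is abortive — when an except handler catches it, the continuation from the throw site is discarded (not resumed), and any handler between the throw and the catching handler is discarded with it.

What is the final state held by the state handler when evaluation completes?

Answer: 6

Evaluation trace:
get @ H0 ⇒ 6
put(6) @ H0 ⇒ s:=6
get @ H0 ⇒ 6
emit(0) @ H3 ⇒ out+=0
H0 returns (12, 6)
H1 returns (12, 6)
H2 returns ((12, 6), ())
H3 returns [0, ((12, 6), ())]
H4 returns [0, ((12, 6), ())]
= [0, ((12, 6), ())]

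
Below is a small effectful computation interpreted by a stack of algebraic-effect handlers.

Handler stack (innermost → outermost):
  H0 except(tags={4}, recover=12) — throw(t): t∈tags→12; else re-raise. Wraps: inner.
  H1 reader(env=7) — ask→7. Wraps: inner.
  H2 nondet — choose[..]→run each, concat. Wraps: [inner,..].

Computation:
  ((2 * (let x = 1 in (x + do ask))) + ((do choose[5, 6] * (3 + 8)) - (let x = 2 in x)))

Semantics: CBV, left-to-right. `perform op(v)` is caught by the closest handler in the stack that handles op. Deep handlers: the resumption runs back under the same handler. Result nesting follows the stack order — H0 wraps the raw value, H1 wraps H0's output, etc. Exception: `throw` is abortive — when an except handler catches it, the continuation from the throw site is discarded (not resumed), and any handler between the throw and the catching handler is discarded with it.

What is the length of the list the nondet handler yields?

Answer: 2

Evaluation trace:
ask @ H1 ⇒ 7
choose[5, 6] @ H2
  branch[0] choose=5:
    H0 returns 69
    H1 returns 69
    H2 returns [69]
  branch[1] choose=6:
    H0 returns 80
    H1 returns 80
    H2 returns [80]
= [69, 80]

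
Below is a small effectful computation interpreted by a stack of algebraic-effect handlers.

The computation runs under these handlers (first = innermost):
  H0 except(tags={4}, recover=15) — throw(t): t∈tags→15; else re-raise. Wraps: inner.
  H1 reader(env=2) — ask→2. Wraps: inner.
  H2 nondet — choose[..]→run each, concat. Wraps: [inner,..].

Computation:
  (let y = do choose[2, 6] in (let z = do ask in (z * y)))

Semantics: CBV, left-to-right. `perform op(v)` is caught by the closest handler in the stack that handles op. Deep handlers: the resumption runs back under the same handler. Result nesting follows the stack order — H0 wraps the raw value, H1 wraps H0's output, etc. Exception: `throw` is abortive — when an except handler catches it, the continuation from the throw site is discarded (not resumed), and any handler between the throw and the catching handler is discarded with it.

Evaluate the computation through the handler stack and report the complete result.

Working:
choose[2, 6] @ H2
  branch[0] choose=2:
    ask @ H1 ⇒ 2
    H0 returns 4
    H1 returns 4
    H2 returns [4]
  branch[1] choose=6:
    ask @ H1 ⇒ 2
    H0 returns 12
    H1 returns 12
    H2 returns [12]
= [4, 12]

Answer: [4, 12]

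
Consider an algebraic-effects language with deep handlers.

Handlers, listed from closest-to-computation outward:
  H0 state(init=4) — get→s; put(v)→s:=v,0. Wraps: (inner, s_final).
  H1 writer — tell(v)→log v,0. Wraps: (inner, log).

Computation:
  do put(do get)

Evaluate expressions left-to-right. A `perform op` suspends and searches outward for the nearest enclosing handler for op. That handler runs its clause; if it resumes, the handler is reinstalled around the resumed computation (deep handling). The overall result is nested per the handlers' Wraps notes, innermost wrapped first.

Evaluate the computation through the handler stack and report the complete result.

Answer: ((0, 4), ())

Evaluation trace:
get @ H0 ⇒ 4
put(4) @ H0 ⇒ s:=4
H0 returns (0, 4)
H1 returns ((0, 4), ())
= ((0, 4), ())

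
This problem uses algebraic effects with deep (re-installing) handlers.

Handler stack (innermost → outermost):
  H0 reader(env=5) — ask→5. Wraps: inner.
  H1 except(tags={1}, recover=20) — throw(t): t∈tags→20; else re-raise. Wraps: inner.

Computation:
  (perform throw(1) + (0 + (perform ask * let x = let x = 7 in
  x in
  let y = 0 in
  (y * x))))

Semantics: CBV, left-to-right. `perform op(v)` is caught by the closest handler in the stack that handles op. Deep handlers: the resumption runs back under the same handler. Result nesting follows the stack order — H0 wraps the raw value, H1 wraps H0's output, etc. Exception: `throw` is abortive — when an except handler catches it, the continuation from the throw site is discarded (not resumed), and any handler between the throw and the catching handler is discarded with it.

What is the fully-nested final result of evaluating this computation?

Step-by-step:
throw(1) @ H1 caught ⇒ 20
= 20

Answer: 20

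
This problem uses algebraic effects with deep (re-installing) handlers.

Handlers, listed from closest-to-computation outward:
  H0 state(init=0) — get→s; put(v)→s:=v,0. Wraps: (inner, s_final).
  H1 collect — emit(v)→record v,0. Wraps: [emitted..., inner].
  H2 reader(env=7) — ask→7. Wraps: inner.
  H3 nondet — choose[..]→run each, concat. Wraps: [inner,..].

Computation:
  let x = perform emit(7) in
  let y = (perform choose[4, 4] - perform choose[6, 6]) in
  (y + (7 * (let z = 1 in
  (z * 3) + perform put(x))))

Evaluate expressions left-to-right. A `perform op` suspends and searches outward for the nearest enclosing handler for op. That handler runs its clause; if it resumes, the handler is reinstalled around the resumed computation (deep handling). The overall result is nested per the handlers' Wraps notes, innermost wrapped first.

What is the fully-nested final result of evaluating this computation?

Working:
emit(7) @ H1 ⇒ out+=7
choose[4, 4] @ H3
  branch[0] choose=4:
    choose[6, 6] @ H3
      branch[0] choose=6:
        put(0) @ H0 ⇒ s:=0
        H0 returns (19, 0)
        H1 returns [7, (19, 0)]
        H2 returns [7, (19, 0)]
        H3 returns [[7, (19, 0)]]
      branch[1] choose=6:
        put(0) @ H0 ⇒ s:=0
        H0 returns (19, 0)
        H1 returns [7, (19, 0)]
        H2 returns [7, (19, 0)]
        H3 returns [[7, (19, 0)]]
  branch[1] choose=4:
    choose[6, 6] @ H3
      branch[0] choose=6:
        put(0) @ H0 ⇒ s:=0
        H0 returns (19, 0)
        H1 returns [7, (19, 0)]
        H2 returns [7, (19, 0)]
        H3 returns [[7, (19, 0)]]
      branch[1] choose=6:
        put(0) @ H0 ⇒ s:=0
        H0 returns (19, 0)
        H1 returns [7, (19, 0)]
        H2 returns [7, (19, 0)]
        H3 returns [[7, (19, 0)]]
= [[7, (19, 0)], [7, (19, 0)], [7, (19, 0)], [7, (19, 0)]]

Answer: [[7, (19, 0)], [7, (19, 0)], [7, (19, 0)], [7, (19, 0)]]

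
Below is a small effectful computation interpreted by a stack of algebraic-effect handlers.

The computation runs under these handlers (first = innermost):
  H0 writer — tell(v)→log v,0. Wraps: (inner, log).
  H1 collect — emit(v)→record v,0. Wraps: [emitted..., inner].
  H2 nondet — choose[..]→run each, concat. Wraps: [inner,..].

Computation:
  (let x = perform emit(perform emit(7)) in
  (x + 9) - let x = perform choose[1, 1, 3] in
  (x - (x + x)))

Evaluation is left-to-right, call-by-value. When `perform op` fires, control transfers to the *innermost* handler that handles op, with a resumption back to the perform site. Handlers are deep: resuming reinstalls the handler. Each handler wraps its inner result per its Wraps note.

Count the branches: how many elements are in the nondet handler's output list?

Answer: 3

Evaluation trace:
emit(7) @ H1 ⇒ out+=7
emit(0) @ H1 ⇒ out+=0
choose[1, 1, 3] @ H2
  branch[0] choose=1:
    H0 returns (10, ())
    H1 returns [7, 0, (10, ())]
    H2 returns [[7, 0, (10, ())]]
  branch[1] choose=1:
    H0 returns (10, ())
    H1 returns [7, 0, (10, ())]
    H2 returns [[7, 0, (10, ())]]
  branch[2] choose=3:
    H0 returns (12, ())
    H1 returns [7, 0, (12, ())]
    H2 returns [[7, 0, (12, ())]]
= [[7, 0, (10, ())], [7, 0, (10, ())], [7, 0, (12, ())]]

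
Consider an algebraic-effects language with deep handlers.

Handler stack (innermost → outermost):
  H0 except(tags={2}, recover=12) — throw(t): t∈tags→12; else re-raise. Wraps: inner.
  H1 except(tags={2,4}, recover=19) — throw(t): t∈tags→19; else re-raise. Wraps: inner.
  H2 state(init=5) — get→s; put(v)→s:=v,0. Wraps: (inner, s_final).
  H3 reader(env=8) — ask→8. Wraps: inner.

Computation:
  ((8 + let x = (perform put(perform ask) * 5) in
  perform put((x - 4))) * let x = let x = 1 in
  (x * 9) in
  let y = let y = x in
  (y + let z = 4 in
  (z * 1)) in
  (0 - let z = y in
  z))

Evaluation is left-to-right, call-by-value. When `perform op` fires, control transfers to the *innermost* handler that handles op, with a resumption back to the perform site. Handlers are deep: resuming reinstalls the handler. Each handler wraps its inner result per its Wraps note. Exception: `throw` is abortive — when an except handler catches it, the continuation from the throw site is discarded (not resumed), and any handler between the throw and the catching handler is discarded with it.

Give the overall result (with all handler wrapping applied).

Answer: (-104, -4)

Evaluation trace:
ask @ H3 ⇒ 8
put(8) @ H2 ⇒ s:=8
put(-4) @ H2 ⇒ s:=-4
H0 returns -104
H1 returns -104
H2 returns (-104, -4)
H3 returns (-104, -4)
= (-104, -4)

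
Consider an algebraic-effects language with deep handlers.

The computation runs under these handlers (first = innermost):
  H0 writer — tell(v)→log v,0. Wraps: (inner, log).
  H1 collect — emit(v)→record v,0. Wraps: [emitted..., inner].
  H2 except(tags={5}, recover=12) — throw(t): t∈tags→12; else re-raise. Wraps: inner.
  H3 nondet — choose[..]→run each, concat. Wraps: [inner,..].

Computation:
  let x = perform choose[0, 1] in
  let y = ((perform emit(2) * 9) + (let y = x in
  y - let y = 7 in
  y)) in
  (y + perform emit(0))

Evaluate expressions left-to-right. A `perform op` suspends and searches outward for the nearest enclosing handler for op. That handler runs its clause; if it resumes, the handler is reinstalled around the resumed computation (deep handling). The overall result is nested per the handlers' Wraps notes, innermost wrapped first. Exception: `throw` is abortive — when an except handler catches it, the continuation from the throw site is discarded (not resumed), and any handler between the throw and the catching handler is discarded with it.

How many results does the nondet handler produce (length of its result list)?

Evaluation trace:
choose[0, 1] @ H3
  branch[0] choose=0:
    emit(2) @ H1 ⇒ out+=2
    emit(0) @ H1 ⇒ out+=0
    H0 returns (-7, ())
    H1 returns [2, 0, (-7, ())]
    H2 returns [2, 0, (-7, ())]
    H3 returns [[2, 0, (-7, ())]]
  branch[1] choose=1:
    emit(2) @ H1 ⇒ out+=2
    emit(0) @ H1 ⇒ out+=0
    H0 returns (-6, ())
    H1 returns [2, 0, (-6, ())]
    H2 returns [2, 0, (-6, ())]
    H3 returns [[2, 0, (-6, ())]]
= [[2, 0, (-7, ())], [2, 0, (-6, ())]]

Answer: 2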